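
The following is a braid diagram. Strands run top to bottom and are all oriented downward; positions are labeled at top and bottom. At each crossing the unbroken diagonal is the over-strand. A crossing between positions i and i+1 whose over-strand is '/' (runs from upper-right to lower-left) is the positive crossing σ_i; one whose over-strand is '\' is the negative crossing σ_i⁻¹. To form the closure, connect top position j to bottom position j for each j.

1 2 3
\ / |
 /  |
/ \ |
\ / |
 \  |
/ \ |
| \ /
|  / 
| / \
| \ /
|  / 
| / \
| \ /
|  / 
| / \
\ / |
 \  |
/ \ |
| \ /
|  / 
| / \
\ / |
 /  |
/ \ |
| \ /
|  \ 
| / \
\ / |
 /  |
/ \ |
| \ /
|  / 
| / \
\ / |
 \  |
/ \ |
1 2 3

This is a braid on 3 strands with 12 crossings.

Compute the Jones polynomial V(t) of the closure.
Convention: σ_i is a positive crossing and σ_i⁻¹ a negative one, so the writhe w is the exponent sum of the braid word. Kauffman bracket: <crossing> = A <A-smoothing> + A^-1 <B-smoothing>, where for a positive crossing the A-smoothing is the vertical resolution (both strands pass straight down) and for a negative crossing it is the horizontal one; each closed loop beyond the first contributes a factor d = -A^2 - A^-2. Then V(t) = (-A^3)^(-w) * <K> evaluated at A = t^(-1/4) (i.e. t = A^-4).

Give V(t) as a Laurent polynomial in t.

Reading the diagram top to bottom ('/'-over between positions i,i+1 = s_i, '\'-over = s_i^-1): braid word = s1 s1^-1 s2 s2 s2 s1^-1 s2 s1 s2^-1 s1 s2 s1^-1.
The presented braid s1 s1^-1 s2 s2 s2 s1^-1 s2 s1 s2^-1 s1 s2 s1^-1 on 3 strands reduces by inverse Markov moves (closure unchanged at each step):
  Deconjugate: the word is γ·β·γ⁻¹ with γ = s1 (prefix) and γ⁻¹ = s1^-1 (suffix); strip both.
Reduced to β = s1^-1 s2 s2 s2 s1^-1 s2 s1 s2^-1 s1 s2 on 3 strands, 10 crossings.
Compute on β:
Braid: s1^-1 s2 s2 s2 s1^-1 s2 s1 s2^-1 s1 s2 on 3 strands, 10 crossings.
Writhe w = (#positive) - (#negative) = 7 - 3 = 4.
Enumerate smoothing states for the bracket polynomial. There are 2^10 = 1024 states.
Each crossing splits two ways (0=vertical, 1=horizontal). The state's weight is A^(#A-smoothings - #B-smoothings) * d^(loops - 1).
Tabulate the states by total A-exponent and number of loops L (A-exp: L × count):
  A^10: L=2 ×1
  A^8: L=1 ×5, L=3 ×5
  A^6: L=2 ×39, L=4 ×6
  A^4: L=1 ×34, L=3 ×85, L=5 ×1
  A^2: L=2 ×138, L=4 ×72
  A^0: L=1 ×48, L=3 ×167, L=5 ×37
  A^-2: L=2 ×91, L=4 ×109, L=6 ×10
  A^-4: L=3 ×82, L=5 ×37, L=7 ×1
  A^-6: L=4 ×40, L=6 ×5
  A^-8: L=5 ×10
  A^-10: L=6 ×1
Each group contributes A^e * Σ count * d^(L-1):
Powers of d = -A^2 - A^-2: d^2 = A^4 + 2 + A^-4; d^3 = -A^6 - 3*A^2 - 3*A^-2 - A^-6; d^4 = A^8 + 4*A^4 + 6 + 4*A^-4 + A^-8; d^5 = -A^10 - 5*A^6 - 10*A^2 - 10*A^-2 - 5*A^-6 - A^-10; d^6 = A^12 + 6*A^8 + 15*A^4 + 20 + 15*A^-4 + 6*A^-8 + A^-12.
  A^10 * (d) = -A^12 - A^8
  A^8 * (5 + 5*d^2) = 5*A^12 + 15*A^8 + 5*A^4
  A^6 * (39*d + 6*d^3) = -6*A^12 - 57*A^8 - 57*A^4 - 6
  A^4 * (34 + 85*d^2 + d^4) = A^12 + 89*A^8 + 210*A^4 + 89 + A^-4
  A^2 * (138*d + 72*d^3) = -72*A^8 - 354*A^4 - 354 - 72*A^-4
  A^0 * (48 + 167*d^2 + 37*d^4) = 37*A^8 + 315*A^4 + 604 + 315*A^-4 + 37*A^-8
  A^-2 * (91*d + 109*d^3 + 10*d^5) = -10*A^8 - 159*A^4 - 518 - 518*A^-4 - 159*A^-8 - 10*A^-12
  A^-4 * (82*d^2 + 37*d^4 + d^6) = A^8 + 43*A^4 + 245 + 406*A^-4 + 245*A^-8 + 43*A^-12 + A^-16
  A^-6 * (40*d^3 + 5*d^5) = -5*A^4 - 65 - 170*A^-4 - 170*A^-8 - 65*A^-12 - 5*A^-16
  A^-8 * (10*d^4) = 10 + 40*A^-4 + 60*A^-8 + 40*A^-12 + 10*A^-16
  A^-10 * (d^5) = -1 - 5*A^-4 - 10*A^-8 - 10*A^-12 - 5*A^-16 - A^-20
Summing the groups: <K> = -A^12 + 2*A^8 - 2*A^4 + 4 - 3*A^-4 + 3*A^-8 - 2*A^-12 + A^-16 - A^-20
Normalise by the writhe: (-A^3)^(-w) = (-A^3)^(-4) = A^-12, so f(A) = A^-12 * <K> = -1 + 2*A^-4 - 2*A^-8 + 4*A^-12 - 3*A^-16 + 3*A^-20 - 2*A^-24 + A^-28 - A^-32.
Substitute A = t^(-1/4), i.e. A^e → t^(-e/4): V(t) = -t^8 + t^7 - 2*t^6 + 3*t^5 - 3*t^4 + 4*t^3 - 2*t^2 + 2*t - 1

Answer: -t^8 + t^7 - 2*t^6 + 3*t^5 - 3*t^4 + 4*t^3 - 2*t^2 + 2*t - 1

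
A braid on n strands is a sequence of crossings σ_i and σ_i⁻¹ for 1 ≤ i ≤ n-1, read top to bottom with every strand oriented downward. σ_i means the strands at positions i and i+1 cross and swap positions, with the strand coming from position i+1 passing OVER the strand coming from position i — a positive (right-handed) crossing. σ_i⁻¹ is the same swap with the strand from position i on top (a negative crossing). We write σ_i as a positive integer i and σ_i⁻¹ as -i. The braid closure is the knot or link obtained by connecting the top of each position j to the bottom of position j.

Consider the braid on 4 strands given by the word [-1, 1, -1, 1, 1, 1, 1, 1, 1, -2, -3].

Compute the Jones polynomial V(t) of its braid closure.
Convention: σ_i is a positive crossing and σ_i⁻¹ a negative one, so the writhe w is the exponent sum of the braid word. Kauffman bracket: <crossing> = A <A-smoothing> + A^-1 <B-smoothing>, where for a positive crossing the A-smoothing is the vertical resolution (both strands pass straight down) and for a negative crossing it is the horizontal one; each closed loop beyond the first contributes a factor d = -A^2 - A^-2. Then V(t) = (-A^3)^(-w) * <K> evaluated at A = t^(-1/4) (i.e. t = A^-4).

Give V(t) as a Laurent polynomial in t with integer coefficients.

The presented braid s1^-1 s1 s1^-1 s1 s1 s1 s1 s1 s1 s2^-1 s3^-1 on 4 strands reduces by inverse Markov moves (closure unchanged at each step):
  Destabilize: the word has the form β·s3^-1 where s3^-1 occurs only as the final letter (β ∈ B_3); drop it and the last strand → 3 strands.
  Destabilize: the word has the form β·s2^-1 where s2^-1 occurs only as the final letter (β ∈ B_2); drop it and the last strand → 2 strands.
Reduced to β = s1^-1 s1 s1^-1 s1 s1 s1 s1 s1 s1 on 2 strands, 9 crossings.
Compute on β:
First cancel adjacent σ_i σ_i⁻¹ pairs (Reidemeister II — same braid, same closure): s1^-1 s1 s1^-1 s1 s1 s1 s1 s1 s1 → s1 s1 s1 s1 s1.
Braid: s1 s1 s1 s1 s1 on 2 strands, 5 crossings.
Writhe w = (#positive) - (#negative) = 5 - 0 = 5.
Enumerate smoothing states for the bracket polynomial. There are 2^5 = 32 states.
For each crossing: s=0 is the vertical smoothing, s=1 horizontal. Crossing k contributes A^(sign_k * (1 - 2*s_k)); loop factor d = -A^2 - A^-2.
  state 00000: A-exp=+5, loops=2, term = A^5 * d^1
  state 00001: A-exp=+3, loops=1, term = A^3 * d^0
  state 00010: A-exp=+3, loops=1, term = A^3 * d^0
  state 00011: A-exp=+1, loops=2, term = A^1 * d^1
  state 00100: A-exp=+3, loops=1, term = A^3 * d^0
  state 00101: A-exp=+1, loops=2, term = A^1 * d^1
  state 00110: A-exp=+1, loops=2, term = A^1 * d^1
  state 00111: A-exp=-1, loops=3, term = A^-1 * d^2
  state 01000: A-exp=+3, loops=1, term = A^3 * d^0
  state 01001: A-exp=+1, loops=2, term = A^1 * d^1
  state 01010: A-exp=+1, loops=2, term = A^1 * d^1
  state 01011: A-exp=-1, loops=3, term = A^-1 * d^2
  state 01100: A-exp=+1, loops=2, term = A^1 * d^1
  state 01101: A-exp=-1, loops=3, term = A^-1 * d^2
  state 01110: A-exp=-1, loops=3, term = A^-1 * d^2
  state 01111: A-exp=-3, loops=4, term = A^-3 * d^3
  state 10000: A-exp=+3, loops=1, term = A^3 * d^0
  state 10001: A-exp=+1, loops=2, term = A^1 * d^1
  state 10010: A-exp=+1, loops=2, term = A^1 * d^1
  state 10011: A-exp=-1, loops=3, term = A^-1 * d^2
  state 10100: A-exp=+1, loops=2, term = A^1 * d^1
  state 10101: A-exp=-1, loops=3, term = A^-1 * d^2
  state 10110: A-exp=-1, loops=3, term = A^-1 * d^2
  state 10111: A-exp=-3, loops=4, term = A^-3 * d^3
  state 11000: A-exp=+1, loops=2, term = A^1 * d^1
  state 11001: A-exp=-1, loops=3, term = A^-1 * d^2
  state 11010: A-exp=-1, loops=3, term = A^-1 * d^2
  state 11011: A-exp=-3, loops=4, term = A^-3 * d^3
  state 11100: A-exp=-1, loops=3, term = A^-1 * d^2
  state 11101: A-exp=-3, loops=4, term = A^-3 * d^3
  state 11110: A-exp=-3, loops=4, term = A^-3 * d^3
  state 11111: A-exp=-5, loops=5, term = A^-5 * d^4
Collect the terms by A-exponent (count of states per loop number):
Powers of d = -A^2 - A^-2: d^2 = A^4 + 2 + A^-4; d^3 = -A^6 - 3*A^2 - 3*A^-2 - A^-6; d^4 = A^8 + 4*A^4 + 6 + 4*A^-4 + A^-8.
  A^5 * (d) = -A^7 - A^3
  A^3 * (5) = 5*A^3
  A^1 * (10*d) = -10*A^3 - 10*A^-1
  A^-1 * (10*d^2) = 10*A^3 + 20*A^-1 + 10*A^-5
  A^-3 * (5*d^3) = -5*A^3 - 15*A^-1 - 15*A^-5 - 5*A^-9
  A^-5 * (d^4) = A^3 + 4*A^-1 + 6*A^-5 + 4*A^-9 + A^-13
Summing the groups: <K> = -A^7 - A^-1 + A^-5 - A^-9 + A^-13
Normalise by the writhe: (-A^3)^(-w) = (-A^3)^(-5) = -A^-15, so f(A) = -A^-15 * <K> = A^-8 + A^-16 - A^-20 + A^-24 - A^-28.
Substitute A = t^(-1/4), i.e. A^e → t^(-e/4): V(t) = -t^7 + t^6 - t^5 + t^4 + t^2

Answer: -t^7 + t^6 - t^5 + t^4 + t^2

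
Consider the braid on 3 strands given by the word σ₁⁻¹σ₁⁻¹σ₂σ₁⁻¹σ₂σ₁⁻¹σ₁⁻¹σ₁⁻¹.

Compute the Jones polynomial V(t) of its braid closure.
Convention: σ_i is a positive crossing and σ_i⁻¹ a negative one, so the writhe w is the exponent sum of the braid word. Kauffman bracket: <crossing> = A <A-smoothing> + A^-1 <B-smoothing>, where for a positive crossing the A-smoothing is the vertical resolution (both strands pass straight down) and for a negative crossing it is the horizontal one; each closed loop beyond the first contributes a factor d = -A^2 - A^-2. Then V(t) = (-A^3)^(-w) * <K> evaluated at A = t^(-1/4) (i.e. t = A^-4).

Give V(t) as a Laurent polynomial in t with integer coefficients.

Braid: s1^-1 s1^-1 s2 s1^-1 s2 s1^-1 s1^-1 s1^-1 on 3 strands, 8 crossings.
Writhe w = (#positive) - (#negative) = 2 - 6 = -4.
Computing the Kauffman bracket via state sum. There are 2^8 = 256 states.
Smooth each crossing (0=||, 1=⌣⌢); contribution A^(Σ sign_k(1-2s_k)) * d^(L-1).
Tabulate the states by total A-exponent and number of loops L (A-exp: L × count):
  A^8: L=7 ×1
  A^6: L=6 ×8
  A^4: L=5 ×28
  A^2: L=4 ×55, L=6 ×1
  A^0: L=3 ×65, L=5 ×5
  A^-2: L=2 ×46, L=4 ×10
  A^-4: L=1 ×17, L=3 ×11
  A^-6: L=2 ×8
  A^-8: L=3 ×1
Each group contributes A^e * Σ count * d^(L-1):
Powers of d = -A^2 - A^-2: d^2 = A^4 + 2 + A^-4; d^3 = -A^6 - 3*A^2 - 3*A^-2 - A^-6; d^4 = A^8 + 4*A^4 + 6 + 4*A^-4 + A^-8; d^5 = -A^10 - 5*A^6 - 10*A^2 - 10*A^-2 - 5*A^-6 - A^-10; d^6 = A^12 + 6*A^8 + 15*A^4 + 20 + 15*A^-4 + 6*A^-8 + A^-12.
  A^8 * (d^6) = A^20 + 6*A^16 + 15*A^12 + 20*A^8 + 15*A^4 + 6 + A^-4
  A^6 * (8*d^5) = -8*A^16 - 40*A^12 - 80*A^8 - 80*A^4 - 40 - 8*A^-4
  A^4 * (28*d^4) = 28*A^12 + 112*A^8 + 168*A^4 + 112 + 28*A^-4
  A^2 * (55*d^3 + d^5) = -A^12 - 60*A^8 - 175*A^4 - 175 - 60*A^-4 - A^-8
  A^0 * (65*d^2 + 5*d^4) = 5*A^8 + 85*A^4 + 160 + 85*A^-4 + 5*A^-8
  A^-2 * (46*d + 10*d^3) = -10*A^4 - 76 - 76*A^-4 - 10*A^-8
  A^-4 * (17 + 11*d^2) = 11 + 39*A^-4 + 11*A^-8
  A^-6 * (8*d) = -8*A^-4 - 8*A^-8
  A^-8 * (d^2) = A^-4 + 2*A^-8 + A^-12
Summing the groups: <K> = A^20 - 2*A^16 + 2*A^12 - 3*A^8 + 3*A^4 - 2 + 2*A^-4 - A^-8 + A^-12
Normalise by the writhe: (-A^3)^(-w) = (-A^3)^(4) = A^12, so f(A) = A^12 * <K> = A^32 - 2*A^28 + 2*A^24 - 3*A^20 + 3*A^16 - 2*A^12 + 2*A^8 - A^4 + 1.
Substitute A = t^(-1/4), i.e. A^e → t^(-e/4): V(t) = 1 - t^-1 + 2*t^-2 - 2*t^-3 + 3*t^-4 - 3*t^-5 + 2*t^-6 - 2*t^-7 + t^-8

Answer: 1 - t^-1 + 2*t^-2 - 2*t^-3 + 3*t^-4 - 3*t^-5 + 2*t^-6 - 2*t^-7 + t^-8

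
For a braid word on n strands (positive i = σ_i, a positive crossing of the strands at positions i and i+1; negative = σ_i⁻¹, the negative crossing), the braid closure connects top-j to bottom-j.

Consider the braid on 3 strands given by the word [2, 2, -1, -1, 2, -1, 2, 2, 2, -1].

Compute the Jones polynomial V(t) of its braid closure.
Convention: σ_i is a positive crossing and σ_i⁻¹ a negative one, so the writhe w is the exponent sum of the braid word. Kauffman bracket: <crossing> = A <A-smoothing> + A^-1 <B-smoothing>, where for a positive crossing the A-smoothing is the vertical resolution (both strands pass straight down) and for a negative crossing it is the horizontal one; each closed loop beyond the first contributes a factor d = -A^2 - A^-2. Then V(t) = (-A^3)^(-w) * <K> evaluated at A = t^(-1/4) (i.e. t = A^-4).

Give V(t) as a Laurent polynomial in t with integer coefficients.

t^7 - 3*t^6 + 6*t^5 - 9*t^4 + 11*t^3 - 12*t^2 + 11*t - 8 + 6*t^-1 - 3*t^-2 + t^-3

Derivation:
Braid: s2 s2 s1^-1 s1^-1 s2 s1^-1 s2 s2 s2 s1^-1 on 3 strands, 10 crossings.
Writhe w = (#positive) - (#negative) = 6 - 4 = 2.
Enumerate smoothing states for the bracket polynomial. There are 2^10 = 1024 states.
Smooth each crossing (0=||, 1=⌣⌢); contribution A^(Σ sign_k(1-2s_k)) * d^(L-1).
Tabulate the states by total A-exponent and number of loops L (A-exp: L × count):
  A^10: L=5 ×1
  A^8: L=4 ×10
  A^6: L=3 ×41, L=5 ×4
  A^4: L=2 ×81, L=4 ×38, L=6 ×1
  A^2: L=1 ×71, L=3 ×117, L=5 ×22
  A^0: L=2 ×154, L=4 ×91, L=6 ×7
  A^-2: L=3 ×168, L=5 ×41, L=7 ×1
  A^-4: L=4 ×110, L=6 ×10
  A^-6: L=5 ×44, L=7 ×1
  A^-8: L=6 ×10
  A^-10: L=7 ×1
Each group contributes A^e * Σ count * d^(L-1):
Powers of d = -A^2 - A^-2: d^2 = A^4 + 2 + A^-4; d^3 = -A^6 - 3*A^2 - 3*A^-2 - A^-6; d^4 = A^8 + 4*A^4 + 6 + 4*A^-4 + A^-8; d^5 = -A^10 - 5*A^6 - 10*A^2 - 10*A^-2 - 5*A^-6 - A^-10; d^6 = A^12 + 6*A^8 + 15*A^4 + 20 + 15*A^-4 + 6*A^-8 + A^-12.
  A^10 * (d^4) = A^18 + 4*A^14 + 6*A^10 + 4*A^6 + A^2
  A^8 * (10*d^3) = -10*A^14 - 30*A^10 - 30*A^6 - 10*A^2
  A^6 * (41*d^2 + 4*d^4) = 4*A^14 + 57*A^10 + 106*A^6 + 57*A^2 + 4*A^-2
  A^4 * (81*d + 38*d^3 + d^5) = -A^14 - 43*A^10 - 205*A^6 - 205*A^2 - 43*A^-2 - A^-6
  A^2 * (71 + 117*d^2 + 22*d^4) = 22*A^10 + 205*A^6 + 437*A^2 + 205*A^-2 + 22*A^-6
  A^0 * (154*d + 91*d^3 + 7*d^5) = -7*A^10 - 126*A^6 - 497*A^2 - 497*A^-2 - 126*A^-6 - 7*A^-10
  A^-2 * (168*d^2 + 41*d^4 + d^6) = A^10 + 47*A^6 + 347*A^2 + 602*A^-2 + 347*A^-6 + 47*A^-10 + A^-14
  A^-4 * (110*d^3 + 10*d^5) = -10*A^6 - 160*A^2 - 430*A^-2 - 430*A^-6 - 160*A^-10 - 10*A^-14
  A^-6 * (44*d^4 + d^6) = A^6 + 50*A^2 + 191*A^-2 + 284*A^-6 + 191*A^-10 + 50*A^-14 + A^-18
  A^-8 * (10*d^5) = -10*A^2 - 50*A^-2 - 100*A^-6 - 100*A^-10 - 50*A^-14 - 10*A^-18
  A^-10 * (d^6) = A^2 + 6*A^-2 + 15*A^-6 + 20*A^-10 + 15*A^-14 + 6*A^-18 + A^-22
Summing the groups: <K> = A^18 - 3*A^14 + 6*A^10 - 8*A^6 + 11*A^2 - 12*A^-2 + 11*A^-6 - 9*A^-10 + 6*A^-14 - 3*A^-18 + A^-22
Normalise by the writhe: (-A^3)^(-w) = (-A^3)^(-2) = A^-6, so f(A) = A^-6 * <K> = A^12 - 3*A^8 + 6*A^4 - 8 + 11*A^-4 - 12*A^-8 + 11*A^-12 - 9*A^-16 + 6*A^-20 - 3*A^-24 + A^-28.
Substitute A = t^(-1/4), i.e. A^e → t^(-e/4): V(t) = t^7 - 3*t^6 + 6*t^5 - 9*t^4 + 11*t^3 - 12*t^2 + 11*t - 8 + 6*t^-1 - 3*t^-2 + t^-3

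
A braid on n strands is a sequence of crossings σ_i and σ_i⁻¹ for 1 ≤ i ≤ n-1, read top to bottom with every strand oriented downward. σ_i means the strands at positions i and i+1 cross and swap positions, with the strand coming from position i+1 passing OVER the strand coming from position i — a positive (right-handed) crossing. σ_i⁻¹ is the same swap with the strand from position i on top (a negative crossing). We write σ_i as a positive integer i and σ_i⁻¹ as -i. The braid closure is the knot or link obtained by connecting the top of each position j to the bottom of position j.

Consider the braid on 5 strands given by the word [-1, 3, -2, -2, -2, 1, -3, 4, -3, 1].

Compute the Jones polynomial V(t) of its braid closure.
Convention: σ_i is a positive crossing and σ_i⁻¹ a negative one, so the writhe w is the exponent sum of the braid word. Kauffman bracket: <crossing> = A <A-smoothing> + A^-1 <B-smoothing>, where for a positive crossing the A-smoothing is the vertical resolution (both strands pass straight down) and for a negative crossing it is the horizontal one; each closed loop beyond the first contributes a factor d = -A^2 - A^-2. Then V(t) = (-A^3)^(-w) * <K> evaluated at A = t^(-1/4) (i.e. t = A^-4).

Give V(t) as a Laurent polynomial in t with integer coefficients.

t^-1 + t^-3 - t^-4

Derivation:
The presented braid s1^-1 s3 s2^-1 s2^-1 s2^-1 s1 s3^-1 s4 s3^-1 s1 on 5 strands reduces by inverse Markov moves (closure unchanged at each step):
  Deconjugate: the word is γ·β·γ⁻¹ with γ = s1^-1 s3 (prefix) and γ⁻¹ = s3^-1 s1 (suffix); strip both.
  Destabilize: the word has the form β·s4 where s4 occurs only as the final letter (β ∈ B_4); drop it and the last strand → 4 strands.
Reduced to β = s2^-1 s2^-1 s2^-1 s1 s3^-1 on 4 strands, 5 crossings.
Compute on β:
Braid: s2^-1 s2^-1 s2^-1 s1 s3^-1 on 4 strands, 5 crossings.
Writhe w = (#positive) - (#negative) = 1 - 4 = -3.
State-sum expansion of <K>. There are 2^5 = 32 states.
For each crossing: s=0 is the vertical smoothing, s=1 horizontal. Crossing k contributes A^(sign_k * (1 - 2*s_k)); loop factor d = -A^2 - A^-2.
  state 00000: A-exp=-3, loops=4, term = A^-3 * d^3
  state 00001: A-exp=-1, loops=3, term = A^-1 * d^2
  state 00010: A-exp=-5, loops=3, term = A^-5 * d^2
  state 00011: A-exp=-3, loops=2, term = A^-3 * d^1
  state 00100: A-exp=-1, loops=3, term = A^-1 * d^2
  state 00101: A-exp=+1, loops=2, term = A^1 * d^1
  state 00110: A-exp=-3, loops=2, term = A^-3 * d^1
  state 00111: A-exp=-1, loops=1, term = A^-1 * d^0
  state 01000: A-exp=-1, loops=3, term = A^-1 * d^2
  state 01001: A-exp=+1, loops=2, term = A^1 * d^1
  state 01010: A-exp=-3, loops=2, term = A^-3 * d^1
  state 01011: A-exp=-1, loops=1, term = A^-1 * d^0
  state 01100: A-exp=+1, loops=4, term = A^1 * d^3
  state 01101: A-exp=+3, loops=3, term = A^3 * d^2
  state 01110: A-exp=-1, loops=3, term = A^-1 * d^2
  state 01111: A-exp=+1, loops=2, term = A^1 * d^1
  state 10000: A-exp=-1, loops=3, term = A^-1 * d^2
  state 10001: A-exp=+1, loops=2, term = A^1 * d^1
  state 10010: A-exp=-3, loops=2, term = A^-3 * d^1
  state 10011: A-exp=-1, loops=1, term = A^-1 * d^0
  state 10100: A-exp=+1, loops=4, term = A^1 * d^3
  state 10101: A-exp=+3, loops=3, term = A^3 * d^2
  state 10110: A-exp=-1, loops=3, term = A^-1 * d^2
  state 10111: A-exp=+1, loops=2, term = A^1 * d^1
  state 11000: A-exp=+1, loops=4, term = A^1 * d^3
  state 11001: A-exp=+3, loops=3, term = A^3 * d^2
  state 11010: A-exp=-1, loops=3, term = A^-1 * d^2
  state 11011: A-exp=+1, loops=2, term = A^1 * d^1
  state 11100: A-exp=+3, loops=5, term = A^3 * d^4
  state 11101: A-exp=+5, loops=4, term = A^5 * d^3
  state 11110: A-exp=+1, loops=4, term = A^1 * d^3
  state 11111: A-exp=+3, loops=3, term = A^3 * d^2
Collect the terms by A-exponent (count of states per loop number):
Powers of d = -A^2 - A^-2: d^2 = A^4 + 2 + A^-4; d^3 = -A^6 - 3*A^2 - 3*A^-2 - A^-6; d^4 = A^8 + 4*A^4 + 6 + 4*A^-4 + A^-8.
  A^5 * (d^3) = -A^11 - 3*A^7 - 3*A^3 - A^-1
  A^3 * (4*d^2 + d^4) = A^11 + 8*A^7 + 14*A^3 + 8*A^-1 + A^-5
  A^1 * (6*d + 4*d^3) = -4*A^7 - 18*A^3 - 18*A^-1 - 4*A^-5
  A^-1 * (3 + 7*d^2) = 7*A^3 + 17*A^-1 + 7*A^-5
  A^-3 * (4*d + d^3) = -A^3 - 7*A^-1 - 7*A^-5 - A^-9
  A^-5 * (d^2) = A^-1 + 2*A^-5 + A^-9
Summing the groups: <K> = A^7 - A^3 - A^-5
Normalise by the writhe: (-A^3)^(-w) = (-A^3)^(3) = -A^9, so f(A) = -A^9 * <K> = -A^16 + A^12 + A^4.
Substitute A = t^(-1/4), i.e. A^e → t^(-e/4): V(t) = t^-1 + t^-3 - t^-4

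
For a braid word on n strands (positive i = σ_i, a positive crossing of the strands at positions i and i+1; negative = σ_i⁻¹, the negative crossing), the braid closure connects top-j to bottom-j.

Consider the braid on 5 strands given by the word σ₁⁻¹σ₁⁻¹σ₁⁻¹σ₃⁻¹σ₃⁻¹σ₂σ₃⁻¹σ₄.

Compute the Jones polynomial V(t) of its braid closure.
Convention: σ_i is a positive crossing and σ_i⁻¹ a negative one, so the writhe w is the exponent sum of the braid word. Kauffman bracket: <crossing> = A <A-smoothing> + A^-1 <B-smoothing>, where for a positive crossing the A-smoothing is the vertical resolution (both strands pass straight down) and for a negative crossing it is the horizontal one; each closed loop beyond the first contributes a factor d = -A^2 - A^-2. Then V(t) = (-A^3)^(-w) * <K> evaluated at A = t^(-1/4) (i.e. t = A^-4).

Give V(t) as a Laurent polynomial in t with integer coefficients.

t^-2 + 2*t^-4 - 2*t^-5 + t^-6 - 2*t^-7 + t^-8

Derivation:
The presented braid s1^-1 s1^-1 s1^-1 s3^-1 s3^-1 s2 s3^-1 s4 on 5 strands reduces by inverse Markov moves (closure unchanged at each step):
  Destabilize: the word has the form β·s4 where s4 occurs only as the final letter (β ∈ B_4); drop it and the last strand → 4 strands.
Reduced to β = s1^-1 s1^-1 s1^-1 s3^-1 s3^-1 s2 s3^-1 on 4 strands, 7 crossings.
Compute on β:
Braid: s1^-1 s1^-1 s1^-1 s3^-1 s3^-1 s2 s3^-1 on 4 strands, 7 crossings.
Writhe w = (#positive) - (#negative) = 1 - 6 = -5.
State-sum expansion of <K>. There are 2^7 = 128 states.
Smooth each crossing (0=||, 1=⌣⌢); contribution A^(Σ sign_k(1-2s_k)) * d^(L-1).
Tabulate the states by total A-exponent and number of loops L (A-exp: L × count):
  A^7: L=6 ×1
  A^5: L=5 ×7
  A^3: L=4 ×21
  A^1: L=3 ×33, L=5 ×2
  A^-1: L=2 ×27, L=4 ×8
  A^-3: L=1 ×9, L=3 ×12
  A^-5: L=2 ×6, L=4 ×1
  A^-7: L=3 ×1
Each group contributes A^e * Σ count * d^(L-1):
Powers of d = -A^2 - A^-2: d^2 = A^4 + 2 + A^-4; d^3 = -A^6 - 3*A^2 - 3*A^-2 - A^-6; d^4 = A^8 + 4*A^4 + 6 + 4*A^-4 + A^-8; d^5 = -A^10 - 5*A^6 - 10*A^2 - 10*A^-2 - 5*A^-6 - A^-10.
  A^7 * (d^5) = -A^17 - 5*A^13 - 10*A^9 - 10*A^5 - 5*A - A^-3
  A^5 * (7*d^4) = 7*A^13 + 28*A^9 + 42*A^5 + 28*A + 7*A^-3
  A^3 * (21*d^3) = -21*A^9 - 63*A^5 - 63*A - 21*A^-3
  A^1 * (33*d^2 + 2*d^4) = 2*A^9 + 41*A^5 + 78*A + 41*A^-3 + 2*A^-7
  A^-1 * (27*d + 8*d^3) = -8*A^5 - 51*A - 51*A^-3 - 8*A^-7
  A^-3 * (9 + 12*d^2) = 12*A + 33*A^-3 + 12*A^-7
  A^-5 * (6*d + d^3) = -A - 9*A^-3 - 9*A^-7 - A^-11
  A^-7 * (d^2) = A^-3 + 2*A^-7 + A^-11
Summing the groups: <K> = -A^17 + 2*A^13 - A^9 + 2*A^5 - 2*A - A^-7
Normalise by the writhe: (-A^3)^(-w) = (-A^3)^(5) = -A^15, so f(A) = -A^15 * <K> = A^32 - 2*A^28 + A^24 - 2*A^20 + 2*A^16 + A^8.
Substitute A = t^(-1/4), i.e. A^e → t^(-e/4): V(t) = t^-2 + 2*t^-4 - 2*t^-5 + t^-6 - 2*t^-7 + t^-8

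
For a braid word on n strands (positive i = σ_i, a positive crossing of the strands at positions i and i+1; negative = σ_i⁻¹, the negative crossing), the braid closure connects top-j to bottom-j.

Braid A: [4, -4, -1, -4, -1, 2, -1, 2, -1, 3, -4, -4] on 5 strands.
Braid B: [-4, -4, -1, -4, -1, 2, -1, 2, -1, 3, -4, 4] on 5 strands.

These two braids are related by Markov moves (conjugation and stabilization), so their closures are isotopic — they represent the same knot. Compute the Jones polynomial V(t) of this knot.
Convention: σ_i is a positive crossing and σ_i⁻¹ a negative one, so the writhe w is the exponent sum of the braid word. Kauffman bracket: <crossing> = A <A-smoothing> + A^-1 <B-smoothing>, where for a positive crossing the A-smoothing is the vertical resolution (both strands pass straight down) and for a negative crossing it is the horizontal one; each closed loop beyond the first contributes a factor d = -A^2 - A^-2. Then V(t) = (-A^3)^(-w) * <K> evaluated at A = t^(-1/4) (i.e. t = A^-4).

Markov-equivalent braids have isotopic closures, hence identical knot invariants. Strip the Markov moves from each word to reach a common short braid β, then compute V(t) once on β.
Braid A: s4 s4^-1 s1^-1 s4^-1 s1^-1 s2 s1^-1 s2 s1^-1 s3 s4^-1 s4^-1 on 5 strands reduces by inverse Markov moves (closure unchanged at each step):
  Deconjugate: the word is γ·β·γ⁻¹ with γ = s4 (prefix) and γ⁻¹ = s4^-1 (suffix); strip both.
Reduced to β = s4^-1 s1^-1 s4^-1 s1^-1 s2 s1^-1 s2 s1^-1 s3 s4^-1 on 5 strands, 10 crossings.
Braid B: s4^-1 s4^-1 s1^-1 s4^-1 s1^-1 s2 s1^-1 s2 s1^-1 s3 s4^-1 s4 on 5 strands reduces by inverse Markov moves (closure unchanged at each step):
  Deconjugate: the word is γ·β·γ⁻¹ with γ = s4^-1 (prefix) and γ⁻¹ = s4 (suffix); strip both.
Reduced to β = s4^-1 s1^-1 s4^-1 s1^-1 s2 s1^-1 s2 s1^-1 s3 s4^-1 on 5 strands, 10 crossings.
Both give the same β = s4^-1 s1^-1 s4^-1 s1^-1 s2 s1^-1 s2 s1^-1 s3 s4^-1 on 5 strands, so one state sum suffices:
Braid: s4^-1 s1^-1 s4^-1 s1^-1 s2 s1^-1 s2 s1^-1 s3 s4^-1 on 5 strands, 10 crossings.
Writhe w = (#positive) - (#negative) = 3 - 7 = -4.
Computing the Kauffman bracket via state sum. There are 2^10 = 1024 states.
Smooth each crossing (0=||, 1=⌣⌢); contribution A^(Σ sign_k(1-2s_k)) * d^(L-1).
Tabulate the states by total A-exponent and number of loops L (A-exp: L × count):
  A^10: L=8 ×1
  A^8: L=7 ×10
  A^6: L=6 ×45
  A^4: L=5 ×118, L=7 ×2
  A^2: L=4 ×195, L=6 ×15
  A^0: L=3 ×203, L=5 ×49
  A^-2: L=2 ×123, L=4 ×85, L=6 ×2
  A^-4: L=1 ×33, L=3 ×78, L=5 ×9
  A^-6: L=2 ×29, L=4 ×16
  A^-8: L=3 ×9, L=5 ×1
  A^-10: L=4 ×1
Each group contributes A^e * Σ count * d^(L-1):
Powers of d = -A^2 - A^-2: d^2 = A^4 + 2 + A^-4; d^3 = -A^6 - 3*A^2 - 3*A^-2 - A^-6; d^4 = A^8 + 4*A^4 + 6 + 4*A^-4 + A^-8; d^5 = -A^10 - 5*A^6 - 10*A^2 - 10*A^-2 - 5*A^-6 - A^-10; d^6 = A^12 + 6*A^8 + 15*A^4 + 20 + 15*A^-4 + 6*A^-8 + A^-12; d^7 = -A^14 - 7*A^10 - 21*A^6 - 35*A^2 - 35*A^-2 - 21*A^-6 - 7*A^-10 - A^-14.
  A^10 * (d^7) = -A^24 - 7*A^20 - 21*A^16 - 35*A^12 - 35*A^8 - 21*A^4 - 7 - A^-4
  A^8 * (10*d^6) = 10*A^20 + 60*A^16 + 150*A^12 + 200*A^8 + 150*A^4 + 60 + 10*A^-4
  A^6 * (45*d^5) = -45*A^16 - 225*A^12 - 450*A^8 - 450*A^4 - 225 - 45*A^-4
  A^4 * (118*d^4 + 2*d^6) = 2*A^16 + 130*A^12 + 502*A^8 + 748*A^4 + 502 + 130*A^-4 + 2*A^-8
  A^2 * (195*d^3 + 15*d^5) = -15*A^12 - 270*A^8 - 735*A^4 - 735 - 270*A^-4 - 15*A^-8
  A^0 * (203*d^2 + 49*d^4) = 49*A^8 + 399*A^4 + 700 + 399*A^-4 + 49*A^-8
  A^-2 * (123*d + 85*d^3 + 2*d^5) = -2*A^8 - 95*A^4 - 398 - 398*A^-4 - 95*A^-8 - 2*A^-12
  A^-4 * (33 + 78*d^2 + 9*d^4) = 9*A^4 + 114 + 243*A^-4 + 114*A^-8 + 9*A^-12
  A^-6 * (29*d + 16*d^3) = -16 - 77*A^-4 - 77*A^-8 - 16*A^-12
  A^-8 * (9*d^2 + d^4) = 1 + 13*A^-4 + 24*A^-8 + 13*A^-12 + A^-16
  A^-10 * (d^3) = -A^-4 - 3*A^-8 - 3*A^-12 - A^-16
Summing the groups: <K> = -A^24 + 3*A^20 - 4*A^16 + 5*A^12 - 6*A^8 + 5*A^4 - 4 + 3*A^-4 - A^-8 + A^-12
Normalise by the writhe: (-A^3)^(-w) = (-A^3)^(4) = A^12, so f(A) = A^12 * <K> = -A^36 + 3*A^32 - 4*A^28 + 5*A^24 - 6*A^20 + 5*A^16 - 4*A^12 + 3*A^8 - A^4 + 1.
Substitute A = t^(-1/4), i.e. A^e → t^(-e/4): V(t) = 1 - t^-1 + 3*t^-2 - 4*t^-3 + 5*t^-4 - 6*t^-5 + 5*t^-6 - 4*t^-7 + 3*t^-8 - t^-9

Answer: 1 - t^-1 + 3*t^-2 - 4*t^-3 + 5*t^-4 - 6*t^-5 + 5*t^-6 - 4*t^-7 + 3*t^-8 - t^-9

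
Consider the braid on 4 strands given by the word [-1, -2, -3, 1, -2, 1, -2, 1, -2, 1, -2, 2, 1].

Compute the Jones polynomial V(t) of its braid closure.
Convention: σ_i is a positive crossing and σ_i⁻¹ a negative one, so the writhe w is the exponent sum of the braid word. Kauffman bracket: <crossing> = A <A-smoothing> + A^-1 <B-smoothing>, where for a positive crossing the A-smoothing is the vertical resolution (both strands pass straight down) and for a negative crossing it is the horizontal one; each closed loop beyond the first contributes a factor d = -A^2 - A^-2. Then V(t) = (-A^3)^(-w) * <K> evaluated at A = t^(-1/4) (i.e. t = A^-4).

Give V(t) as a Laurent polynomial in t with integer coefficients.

t^4 - 4*t^3 + 6*t^2 - 7*t + 9 - 7*t^-1 + 6*t^-2 - 4*t^-3 + t^-4

Derivation:
The presented braid s1^-1 s2^-1 s3^-1 s1 s2^-1 s1 s2^-1 s1 s2^-1 s1 s2^-1 s2 s1 on 4 strands reduces by inverse Markov moves (closure unchanged at each step):
  Deconjugate: the word is γ·β·γ⁻¹ with γ = s1^-1 s2^-1 (prefix) and γ⁻¹ = s2 s1 (suffix); strip both.
Reduced to β = s3^-1 s1 s2^-1 s1 s2^-1 s1 s2^-1 s1 s2^-1 on 4 strands, 9 crossings.
Compute on β:
Braid: s3^-1 s1 s2^-1 s1 s2^-1 s1 s2^-1 s1 s2^-1 on 4 strands, 9 crossings.
Writhe w = (#positive) - (#negative) = 4 - 5 = -1.
Enumerate smoothing states for the bracket polynomial. There are 2^9 = 512 states.
Each crossing splits two ways (0=vertical, 1=horizontal). The state's weight is A^(#A-smoothings - #B-smoothings) * d^(loops - 1).
Tabulate the states by total A-exponent and number of loops L (A-exp: L × count):
  A^9: L=5 ×1
  A^7: L=4 ×8, L=6 ×1
  A^5: L=3 ×28, L=5 ×8
  A^3: L=2 ×52, L=4 ×32
  A^1: L=1 ×45, L=3 ×77, L=5 ×4
  A^-1: L=2 ×97, L=4 ×29
  A^-3: L=3 ×80, L=5 ×4
  A^-5: L=4 ×36
  A^-7: L=5 ×9
  A^-9: L=6 ×1
Each group contributes A^e * Σ count * d^(L-1):
Powers of d = -A^2 - A^-2: d^2 = A^4 + 2 + A^-4; d^3 = -A^6 - 3*A^2 - 3*A^-2 - A^-6; d^4 = A^8 + 4*A^4 + 6 + 4*A^-4 + A^-8; d^5 = -A^10 - 5*A^6 - 10*A^2 - 10*A^-2 - 5*A^-6 - A^-10.
  A^9 * (d^4) = A^17 + 4*A^13 + 6*A^9 + 4*A^5 + A
  A^7 * (8*d^3 + d^5) = -A^17 - 13*A^13 - 34*A^9 - 34*A^5 - 13*A - A^-3
  A^5 * (28*d^2 + 8*d^4) = 8*A^13 + 60*A^9 + 104*A^5 + 60*A + 8*A^-3
  A^3 * (52*d + 32*d^3) = -32*A^9 - 148*A^5 - 148*A - 32*A^-3
  A^1 * (45 + 77*d^2 + 4*d^4) = 4*A^9 + 93*A^5 + 223*A + 93*A^-3 + 4*A^-7
  A^-1 * (97*d + 29*d^3) = -29*A^5 - 184*A - 184*A^-3 - 29*A^-7
  A^-3 * (80*d^2 + 4*d^4) = 4*A^5 + 96*A + 184*A^-3 + 96*A^-7 + 4*A^-11
  A^-5 * (36*d^3) = -36*A - 108*A^-3 - 108*A^-7 - 36*A^-11
  A^-7 * (9*d^4) = 9*A + 36*A^-3 + 54*A^-7 + 36*A^-11 + 9*A^-15
  A^-9 * (d^5) = -A - 5*A^-3 - 10*A^-7 - 10*A^-11 - 5*A^-15 - A^-19
Summing the groups: <K> = -A^13 + 4*A^9 - 6*A^5 + 7*A - 9*A^-3 + 7*A^-7 - 6*A^-11 + 4*A^-15 - A^-19
Normalise by the writhe: (-A^3)^(-w) = (-A^3)^(1) = -A^3, so f(A) = -A^3 * <K> = A^16 - 4*A^12 + 6*A^8 - 7*A^4 + 9 - 7*A^-4 + 6*A^-8 - 4*A^-12 + A^-16.
Substitute A = t^(-1/4), i.e. A^e → t^(-e/4): V(t) = t^4 - 4*t^3 + 6*t^2 - 7*t + 9 - 7*t^-1 + 6*t^-2 - 4*t^-3 + t^-4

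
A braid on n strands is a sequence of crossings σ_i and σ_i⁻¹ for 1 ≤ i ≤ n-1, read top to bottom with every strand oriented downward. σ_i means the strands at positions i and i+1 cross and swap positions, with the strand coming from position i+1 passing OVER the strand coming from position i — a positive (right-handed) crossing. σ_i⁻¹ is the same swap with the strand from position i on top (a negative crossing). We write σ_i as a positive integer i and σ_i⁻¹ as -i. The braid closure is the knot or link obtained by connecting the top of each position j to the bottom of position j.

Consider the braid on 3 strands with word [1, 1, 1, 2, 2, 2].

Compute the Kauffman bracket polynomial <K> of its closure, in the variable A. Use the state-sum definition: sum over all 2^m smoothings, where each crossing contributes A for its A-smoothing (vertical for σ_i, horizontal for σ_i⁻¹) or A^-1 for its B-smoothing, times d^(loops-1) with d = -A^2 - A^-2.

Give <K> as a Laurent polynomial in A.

A^10 + 2*A^2 - 2*A^-2 + A^-6 - 2*A^-10 + A^-14

Derivation:
Braid: s1 s1 s1 s2 s2 s2 on 3 strands, 6 crossings.
Writhe w = (#positive) - (#negative) = 6 - 0 = 6.
Computing the Kauffman bracket via state sum. There are 2^6 = 64 states.
Smooth each crossing (0=||, 1=⌣⌢); contribution A^(Σ sign_k(1-2s_k)) * d^(L-1).
Tabulate the states by total A-exponent and number of loops L (A-exp: L × count):
  A^6: L=3 ×1
  A^4: L=2 ×6
  A^2: L=1 ×9, L=3 ×6
  A^0: L=2 ×18, L=4 ×2
  A^-2: L=3 ×15
  A^-4: L=4 ×6
  A^-6: L=5 ×1
Each group contributes A^e * Σ count * d^(L-1):
Powers of d = -A^2 - A^-2: d^2 = A^4 + 2 + A^-4; d^3 = -A^6 - 3*A^2 - 3*A^-2 - A^-6; d^4 = A^8 + 4*A^4 + 6 + 4*A^-4 + A^-8.
  A^6 * (d^2) = A^10 + 2*A^6 + A^2
  A^4 * (6*d) = -6*A^6 - 6*A^2
  A^2 * (9 + 6*d^2) = 6*A^6 + 21*A^2 + 6*A^-2
  A^0 * (18*d + 2*d^3) = -2*A^6 - 24*A^2 - 24*A^-2 - 2*A^-6
  A^-2 * (15*d^2) = 15*A^2 + 30*A^-2 + 15*A^-6
  A^-4 * (6*d^3) = -6*A^2 - 18*A^-2 - 18*A^-6 - 6*A^-10
  A^-6 * (d^4) = A^2 + 4*A^-2 + 6*A^-6 + 4*A^-10 + A^-14
Summing the groups: <K> = A^10 + 2*A^2 - 2*A^-2 + A^-6 - 2*A^-10 + A^-14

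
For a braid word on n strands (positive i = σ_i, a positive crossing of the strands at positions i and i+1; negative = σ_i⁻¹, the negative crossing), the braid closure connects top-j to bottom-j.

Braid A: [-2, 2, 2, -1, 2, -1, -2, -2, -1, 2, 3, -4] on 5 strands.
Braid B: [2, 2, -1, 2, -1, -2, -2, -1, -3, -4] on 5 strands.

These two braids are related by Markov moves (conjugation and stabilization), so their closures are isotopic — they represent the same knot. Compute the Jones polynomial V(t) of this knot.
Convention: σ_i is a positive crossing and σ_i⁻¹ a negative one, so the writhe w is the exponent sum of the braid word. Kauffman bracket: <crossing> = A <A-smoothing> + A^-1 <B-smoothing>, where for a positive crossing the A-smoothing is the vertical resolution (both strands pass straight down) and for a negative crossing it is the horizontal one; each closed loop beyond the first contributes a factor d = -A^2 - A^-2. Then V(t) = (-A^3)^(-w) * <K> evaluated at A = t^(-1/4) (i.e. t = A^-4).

Markov-equivalent braids have isotopic closures, hence identical knot invariants. Strip the Markov moves from each word to reach a common short braid β, then compute V(t) once on β.
Braid A: s2^-1 s2 s2 s1^-1 s2 s1^-1 s2^-1 s2^-1 s1^-1 s2 s3 s4^-1 on 5 strands reduces by inverse Markov moves (closure unchanged at each step):
  Destabilize: the word has the form β·s4^-1 where s4^-1 occurs only as the final letter (β ∈ B_4); drop it and the last strand → 4 strands.
  Destabilize: the word has the form β·s3 where s3 occurs only as the final letter (β ∈ B_3); drop it and the last strand → 3 strands.
  Deconjugate: the word is γ·β·γ⁻¹ with γ = s2^-1 (prefix) and γ⁻¹ = s2 (suffix); strip both.
Reduced to β = s2 s2 s1^-1 s2 s1^-1 s2^-1 s2^-1 s1^-1 on 3 strands, 8 crossings.
Braid B: s2 s2 s1^-1 s2 s1^-1 s2^-1 s2^-1 s1^-1 s3^-1 s4^-1 on 5 strands reduces by inverse Markov moves (closure unchanged at each step):
  Destabilize: the word has the form β·s4^-1 where s4^-1 occurs only as the final letter (β ∈ B_4); drop it and the last strand → 4 strands.
  Destabilize: the word has the form β·s3^-1 where s3^-1 occurs only as the final letter (β ∈ B_3); drop it and the last strand → 3 strands.
Reduced to β = s2 s2 s1^-1 s2 s1^-1 s2^-1 s2^-1 s1^-1 on 3 strands, 8 crossings.
Both give the same β = s2 s2 s1^-1 s2 s1^-1 s2^-1 s2^-1 s1^-1 on 3 strands, so one state sum suffices:
Braid: s2 s2 s1^-1 s2 s1^-1 s2^-1 s2^-1 s1^-1 on 3 strands, 8 crossings.
Writhe w = (#positive) - (#negative) = 3 - 5 = -2.
State-sum expansion of <K>. There are 2^8 = 256 states.
For each crossing: s=0 is the vertical smoothing, s=1 horizontal. Crossing k contributes A^(sign_k * (1 - 2*s_k)); loop factor d = -A^2 - A^-2.
Tabulate the states by total A-exponent and number of loops L (A-exp: L × count):
  A^8: L=4 ×1
  A^6: L=3 ×8
  A^4: L=2 ×23, L=4 ×5
  A^2: L=1 ×22, L=3 ×33, L=5 ×1
  A^0: L=2 ×52, L=4 ×18
  A^-2: L=1 ×13, L=3 ×37, L=5 ×6
  A^-4: L=2 ×14, L=4 ×13, L=6 ×1
  A^-6: L=3 ×6, L=5 ×2
  A^-8: L=4 ×1
Each group contributes A^e * Σ count * d^(L-1):
Powers of d = -A^2 - A^-2: d^2 = A^4 + 2 + A^-4; d^3 = -A^6 - 3*A^2 - 3*A^-2 - A^-6; d^4 = A^8 + 4*A^4 + 6 + 4*A^-4 + A^-8; d^5 = -A^10 - 5*A^6 - 10*A^2 - 10*A^-2 - 5*A^-6 - A^-10.
  A^8 * (d^3) = -A^14 - 3*A^10 - 3*A^6 - A^2
  A^6 * (8*d^2) = 8*A^10 + 16*A^6 + 8*A^2
  A^4 * (23*d + 5*d^3) = -5*A^10 - 38*A^6 - 38*A^2 - 5*A^-2
  A^2 * (22 + 33*d^2 + d^4) = A^10 + 37*A^6 + 94*A^2 + 37*A^-2 + A^-6
  A^0 * (52*d + 18*d^3) = -18*A^6 - 106*A^2 - 106*A^-2 - 18*A^-6
  A^-2 * (13 + 37*d^2 + 6*d^4) = 6*A^6 + 61*A^2 + 123*A^-2 + 61*A^-6 + 6*A^-10
  A^-4 * (14*d + 13*d^3 + d^5) = -A^6 - 18*A^2 - 63*A^-2 - 63*A^-6 - 18*A^-10 - A^-14
  A^-6 * (6*d^2 + 2*d^4) = 2*A^2 + 14*A^-2 + 24*A^-6 + 14*A^-10 + 2*A^-14
  A^-8 * (d^3) = -A^-2 - 3*A^-6 - 3*A^-10 - A^-14
Summing the groups: <K> = -A^14 + A^10 - A^6 + 2*A^2 - A^-2 + 2*A^-6 - A^-10
Normalise by the writhe: (-A^3)^(-w) = (-A^3)^(2) = A^6, so f(A) = A^6 * <K> = -A^20 + A^16 - A^12 + 2*A^8 - A^4 + 2 - A^-4.
Substitute A = t^(-1/4), i.e. A^e → t^(-e/4): V(t) = -t + 2 - t^-1 + 2*t^-2 - t^-3 + t^-4 - t^-5

Answer: -t + 2 - t^-1 + 2*t^-2 - t^-3 + t^-4 - t^-5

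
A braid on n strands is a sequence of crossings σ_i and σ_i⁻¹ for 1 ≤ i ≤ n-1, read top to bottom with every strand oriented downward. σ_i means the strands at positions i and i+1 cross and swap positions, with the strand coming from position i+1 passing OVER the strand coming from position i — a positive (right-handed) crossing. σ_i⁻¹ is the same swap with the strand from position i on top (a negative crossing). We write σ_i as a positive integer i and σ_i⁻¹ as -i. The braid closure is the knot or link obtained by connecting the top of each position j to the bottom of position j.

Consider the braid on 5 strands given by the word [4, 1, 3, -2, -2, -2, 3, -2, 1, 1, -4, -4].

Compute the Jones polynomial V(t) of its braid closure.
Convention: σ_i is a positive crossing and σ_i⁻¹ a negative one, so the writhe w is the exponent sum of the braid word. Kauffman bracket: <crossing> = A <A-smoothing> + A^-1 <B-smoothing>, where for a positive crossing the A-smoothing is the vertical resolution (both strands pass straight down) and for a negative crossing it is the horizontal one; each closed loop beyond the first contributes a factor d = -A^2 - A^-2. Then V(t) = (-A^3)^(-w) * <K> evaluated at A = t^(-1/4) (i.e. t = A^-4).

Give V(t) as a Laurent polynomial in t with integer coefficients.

-t^5 + 2*t^4 - 3*t^3 + 5*t^2 - 5*t + 6 - 5*t^-1 + 3*t^-2 - 2*t^-3 + t^-4

Derivation:
The presented braid s4 s1 s3 s2^-1 s2^-1 s2^-1 s3 s2^-1 s1 s1 s4^-1 s4^-1 on 5 strands reduces by inverse Markov moves (closure unchanged at each step):
  Deconjugate: the word is γ·β·γ⁻¹ with γ = s4 (prefix) and γ⁻¹ = s4^-1 (suffix); strip both.
  Destabilize: the word has the form β·s4^-1 where s4^-1 occurs only as the final letter (β ∈ B_4); drop it and the last strand → 4 strands.
Reduced to β = s1 s3 s2^-1 s2^-1 s2^-1 s3 s2^-1 s1 s1 on 4 strands, 9 crossings.
Compute on β:
Braid: s1 s3 s2^-1 s2^-1 s2^-1 s3 s2^-1 s1 s1 on 4 strands, 9 crossings.
Writhe w = (#positive) - (#negative) = 5 - 4 = 1.
Enumerate smoothing states for the bracket polynomial. There are 2^9 = 512 states.
Each crossing splits two ways (0=vertical, 1=horizontal). The state's weight is A^(#A-smoothings - #B-smoothings) * d^(loops - 1).
Tabulate the states by total A-exponent and number of loops L (A-exp: L × count):
  A^9: L=6 ×1
  A^7: L=5 ×9
  A^5: L=4 ×33, L=6 ×3
  A^3: L=3 ×64, L=5 ×19, L=7 ×1
  A^1: L=2 ×68, L=4 ×52, L=6 ×6
  A^-1: L=1 ×33, L=3 ×75, L=5 ×18
  A^-3: L=2 ×51, L=4 ×32, L=6 ×1
  A^-5: L=3 ×32, L=5 ×4
  A^-7: L=4 ×9
  A^-9: L=5 ×1
Each group contributes A^e * Σ count * d^(L-1):
Powers of d = -A^2 - A^-2: d^2 = A^4 + 2 + A^-4; d^3 = -A^6 - 3*A^2 - 3*A^-2 - A^-6; d^4 = A^8 + 4*A^4 + 6 + 4*A^-4 + A^-8; d^5 = -A^10 - 5*A^6 - 10*A^2 - 10*A^-2 - 5*A^-6 - A^-10; d^6 = A^12 + 6*A^8 + 15*A^4 + 20 + 15*A^-4 + 6*A^-8 + A^-12.
  A^9 * (d^5) = -A^19 - 5*A^15 - 10*A^11 - 10*A^7 - 5*A^3 - A^-1
  A^7 * (9*d^4) = 9*A^15 + 36*A^11 + 54*A^7 + 36*A^3 + 9*A^-1
  A^5 * (33*d^3 + 3*d^5) = -3*A^15 - 48*A^11 - 129*A^7 - 129*A^3 - 48*A^-1 - 3*A^-5
  A^3 * (64*d^2 + 19*d^4 + d^6) = A^15 + 25*A^11 + 155*A^7 + 262*A^3 + 155*A^-1 + 25*A^-5 + A^-9
  A^1 * (68*d + 52*d^3 + 6*d^5) = -6*A^11 - 82*A^7 - 284*A^3 - 284*A^-1 - 82*A^-5 - 6*A^-9
  A^-1 * (33 + 75*d^2 + 18*d^4) = 18*A^7 + 147*A^3 + 291*A^-1 + 147*A^-5 + 18*A^-9
  A^-3 * (51*d + 32*d^3 + d^5) = -A^7 - 37*A^3 - 157*A^-1 - 157*A^-5 - 37*A^-9 - A^-13
  A^-5 * (32*d^2 + 4*d^4) = 4*A^3 + 48*A^-1 + 88*A^-5 + 48*A^-9 + 4*A^-13
  A^-7 * (9*d^3) = -9*A^-1 - 27*A^-5 - 27*A^-9 - 9*A^-13
  A^-9 * (d^4) = A^-1 + 4*A^-5 + 6*A^-9 + 4*A^-13 + A^-17
Summing the groups: <K> = -A^19 + 2*A^15 - 3*A^11 + 5*A^7 - 6*A^3 + 5*A^-1 - 5*A^-5 + 3*A^-9 - 2*A^-13 + A^-17
Normalise by the writhe: (-A^3)^(-w) = (-A^3)^(-1) = -A^-3, so f(A) = -A^-3 * <K> = A^16 - 2*A^12 + 3*A^8 - 5*A^4 + 6 - 5*A^-4 + 5*A^-8 - 3*A^-12 + 2*A^-16 - A^-20.
Substitute A = t^(-1/4), i.e. A^e → t^(-e/4): V(t) = -t^5 + 2*t^4 - 3*t^3 + 5*t^2 - 5*t + 6 - 5*t^-1 + 3*t^-2 - 2*t^-3 + t^-4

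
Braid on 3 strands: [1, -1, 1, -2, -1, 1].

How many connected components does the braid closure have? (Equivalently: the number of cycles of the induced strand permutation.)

1

Derivation:
Track the strand permutation on 3 strands, starting from identity.
  step 1: s1 swaps positions 1,2 -> [2 1 3]
  step 2: s1^-1 swaps positions 1,2 -> [1 2 3]
  step 3: s1 swaps positions 1,2 -> [2 1 3]
  step 4: s2^-1 swaps positions 2,3 -> [2 3 1]
  step 5: s1^-1 swaps positions 1,2 -> [3 2 1]
  step 6: s1 swaps positions 1,2 -> [2 3 1]
Final permutation (position -> original strand): [2 3 1]
Closure components = cycle count of this permutation = 1.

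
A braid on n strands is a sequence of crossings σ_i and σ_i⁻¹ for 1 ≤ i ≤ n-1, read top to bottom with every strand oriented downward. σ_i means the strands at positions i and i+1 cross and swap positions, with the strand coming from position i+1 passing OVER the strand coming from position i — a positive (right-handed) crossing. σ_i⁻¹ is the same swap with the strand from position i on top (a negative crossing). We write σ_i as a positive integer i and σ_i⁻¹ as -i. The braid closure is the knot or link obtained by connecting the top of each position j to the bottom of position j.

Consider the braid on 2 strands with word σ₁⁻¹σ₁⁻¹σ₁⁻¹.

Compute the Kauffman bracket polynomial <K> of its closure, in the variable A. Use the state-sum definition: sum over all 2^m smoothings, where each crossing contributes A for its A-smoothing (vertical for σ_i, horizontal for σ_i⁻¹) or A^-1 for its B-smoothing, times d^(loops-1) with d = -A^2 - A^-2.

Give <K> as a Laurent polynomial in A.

Braid: s1^-1 s1^-1 s1^-1 on 2 strands, 3 crossings.
Writhe w = (#positive) - (#negative) = 0 - 3 = -3.
Computing the Kauffman bracket via state sum. There are 2^3 = 8 states.
For each crossing: s=0 is the vertical smoothing, s=1 horizontal. Crossing k contributes A^(sign_k * (1 - 2*s_k)); loop factor d = -A^2 - A^-2.
  state 000: A-exp=-3, loops=2, term = A^-3 * d^1
  state 001: A-exp=-1, loops=1, term = A^-1 * d^0
  state 010: A-exp=-1, loops=1, term = A^-1 * d^0
  state 011: A-exp=+1, loops=2, term = A^1 * d^1
  state 100: A-exp=-1, loops=1, term = A^-1 * d^0
  state 101: A-exp=+1, loops=2, term = A^1 * d^1
  state 110: A-exp=+1, loops=2, term = A^1 * d^1
  state 111: A-exp=+3, loops=3, term = A^3 * d^2
Collect the terms by A-exponent (count of states per loop number):
Powers of d = -A^2 - A^-2: d^2 = A^4 + 2 + A^-4.
  A^3 * (d^2) = A^7 + 2*A^3 + A^-1
  A^1 * (3*d) = -3*A^3 - 3*A^-1
  A^-1 * (3) = 3*A^-1
  A^-3 * (d) = -A^-1 - A^-5
Summing the groups: <K> = A^7 - A^3 - A^-5

Answer: A^7 - A^3 - A^-5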